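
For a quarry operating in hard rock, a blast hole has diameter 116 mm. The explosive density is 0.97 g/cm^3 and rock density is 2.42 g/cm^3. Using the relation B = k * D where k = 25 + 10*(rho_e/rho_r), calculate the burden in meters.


First, compute k:
rho_e / rho_r = 0.97 / 2.42 = 0.4008264463
k = 25 + 10 * 0.4008264463 = 29.00826446
Then, compute burden:
B = k * D / 1000 = 29.00826446 * 116 / 1000
= 3364.958678 / 1000
= 3.365 m

3.365 m


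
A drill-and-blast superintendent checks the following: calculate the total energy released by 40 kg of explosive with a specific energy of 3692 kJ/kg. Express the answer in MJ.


147.68 MJ

Energy = mass * specific_energy / 1000
= 40 * 3692 / 1000
= 147680 / 1000
= 147.68 MJ


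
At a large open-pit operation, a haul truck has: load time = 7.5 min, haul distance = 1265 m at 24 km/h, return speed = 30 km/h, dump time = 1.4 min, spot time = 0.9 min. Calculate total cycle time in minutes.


Convert haul speed to m/min: 24 * 1000/60 = 400 m/min
Haul time = 1265 / 400 = 3.1625 min
Convert return speed to m/min: 30 * 1000/60 = 500 m/min
Return time = 1265 / 500 = 2.53 min
Total cycle time:
= 7.5 + 3.1625 + 1.4 + 2.53 + 0.9
= 15.4925 min

15.4925 min


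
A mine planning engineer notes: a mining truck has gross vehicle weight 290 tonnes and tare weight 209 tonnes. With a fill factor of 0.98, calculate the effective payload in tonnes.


79.38 tonnes

Maximum payload = gross - tare
= 290 - 209 = 81 tonnes
Effective payload = max payload * fill factor
= 81 * 0.98
= 79.38 tonnes


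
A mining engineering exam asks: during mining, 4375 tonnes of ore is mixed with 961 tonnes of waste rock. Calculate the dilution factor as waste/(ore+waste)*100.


18.0097%

Total material = ore + waste
= 4375 + 961 = 5336 tonnes
Dilution = waste / total * 100
= 961 / 5336 * 100
= 0.1800974513 * 100
= 18.0097%


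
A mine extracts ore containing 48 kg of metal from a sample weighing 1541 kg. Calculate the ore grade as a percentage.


Ore grade = (metal mass / ore mass) * 100
= (48 / 1541) * 100
= 0.0311486048 * 100
= 3.1149%

3.1149%


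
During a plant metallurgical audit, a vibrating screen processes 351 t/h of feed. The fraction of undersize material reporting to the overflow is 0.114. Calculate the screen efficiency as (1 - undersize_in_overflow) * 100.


88.6%

Screen efficiency = (1 - fraction of undersize in overflow) * 100
= (1 - 0.114) * 100
= 0.886 * 100
= 88.6%


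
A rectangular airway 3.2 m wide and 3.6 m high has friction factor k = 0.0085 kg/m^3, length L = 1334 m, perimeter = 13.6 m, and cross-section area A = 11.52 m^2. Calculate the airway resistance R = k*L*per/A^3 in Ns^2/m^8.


0.1009 Ns^2/m^8

Compute the numerator:
k * L * per = 0.0085 * 1334 * 13.6
= 154.2104
Compute the denominator:
A^3 = 11.52^3 = 1528.823808
Resistance:
R = 154.2104 / 1528.823808
= 0.1009 Ns^2/m^8


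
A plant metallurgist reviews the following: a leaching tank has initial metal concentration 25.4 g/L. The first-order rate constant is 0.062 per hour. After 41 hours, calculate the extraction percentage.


Compute the exponent:
-k * t = -0.062 * 41 = -2.542
Remaining concentration:
C = 25.4 * exp(-2.542)
= 25.4 * 0.07870882462
= 1.999204145 g/L
Extracted = 25.4 - 1.999204145 = 23.40079585 g/L
Extraction % = 23.40079585 / 25.4 * 100
= 92.1291%

92.1291%


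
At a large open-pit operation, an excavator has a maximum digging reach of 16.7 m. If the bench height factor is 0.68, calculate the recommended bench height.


11.356 m

Bench height = reach * factor
= 16.7 * 0.68
= 11.356 m


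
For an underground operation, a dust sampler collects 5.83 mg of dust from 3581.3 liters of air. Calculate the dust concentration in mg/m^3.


1.6279 mg/m^3

Convert liters to m^3: 1 m^3 = 1000 L
Concentration = mass / volume * 1000
= 5.83 / 3581.3 * 1000
= 0.001627900483 * 1000
= 1.6279 mg/m^3


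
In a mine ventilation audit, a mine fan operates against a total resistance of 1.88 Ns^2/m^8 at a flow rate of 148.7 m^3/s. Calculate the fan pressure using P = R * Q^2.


Compute Q^2:
Q^2 = 148.7^2 = 22111.69
Compute pressure:
P = R * Q^2 = 1.88 * 22111.69
= 41569.9772 Pa

41569.9772 Pa


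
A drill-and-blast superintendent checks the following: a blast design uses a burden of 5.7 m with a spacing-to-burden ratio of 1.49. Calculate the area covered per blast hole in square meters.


First, find the spacing:
Spacing = burden * ratio = 5.7 * 1.49
= 8.493 m
Then, calculate the area:
Area = burden * spacing = 5.7 * 8.493
= 48.4101 m^2

48.4101 m^2


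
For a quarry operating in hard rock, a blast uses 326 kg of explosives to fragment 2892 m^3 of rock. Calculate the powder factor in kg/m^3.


Powder factor = explosive mass / rock volume
= 326 / 2892
= 0.1127 kg/m^3

0.1127 kg/m^3


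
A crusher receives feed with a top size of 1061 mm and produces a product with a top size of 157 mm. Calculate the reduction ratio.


Reduction ratio = feed size / product size
= 1061 / 157
= 6.758

6.758


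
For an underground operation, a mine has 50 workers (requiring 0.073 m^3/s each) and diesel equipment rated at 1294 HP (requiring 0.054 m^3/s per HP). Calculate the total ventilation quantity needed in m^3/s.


73.526 m^3/s

Airflow for workers:
Q_people = 50 * 0.073 = 3.65 m^3/s
Airflow for diesel equipment:
Q_diesel = 1294 * 0.054 = 69.876 m^3/s
Total ventilation:
Q_total = 3.65 + 69.876
= 73.526 m^3/s


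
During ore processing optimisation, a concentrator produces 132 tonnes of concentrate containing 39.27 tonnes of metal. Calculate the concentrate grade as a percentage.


29.75%

Grade = (metal in concentrate / concentrate mass) * 100
= (39.27 / 132) * 100
= 0.2975 * 100
= 29.75%


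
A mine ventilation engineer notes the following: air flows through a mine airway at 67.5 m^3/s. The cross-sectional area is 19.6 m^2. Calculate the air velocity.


3.4439 m/s

Velocity = flow rate / cross-sectional area
= 67.5 / 19.6
= 3.4439 m/s


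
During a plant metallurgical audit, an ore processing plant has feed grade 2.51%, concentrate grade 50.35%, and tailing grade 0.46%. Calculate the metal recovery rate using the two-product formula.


Using the two-product formula:
R = 100 * c * (f - t) / (f * (c - t))
Numerator = 100 * 50.35 * (2.51 - 0.46)
= 100 * 50.35 * 2.05
= 10321.75
Denominator = 2.51 * (50.35 - 0.46)
= 2.51 * 49.89
= 125.2239
R = 10321.75 / 125.2239
= 82.4264%

82.4264%


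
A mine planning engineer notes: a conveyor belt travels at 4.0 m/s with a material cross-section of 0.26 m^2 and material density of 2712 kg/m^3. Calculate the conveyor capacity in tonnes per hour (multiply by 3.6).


10153.728 t/h

Volumetric flow = speed * area
= 4.0 * 0.26 = 1.04 m^3/s
Mass flow = volumetric * density
= 1.04 * 2712 = 2820.48 kg/s
Convert to t/h: multiply by 3.6
Capacity = 2820.48 * 3.6
= 10153.728 t/h


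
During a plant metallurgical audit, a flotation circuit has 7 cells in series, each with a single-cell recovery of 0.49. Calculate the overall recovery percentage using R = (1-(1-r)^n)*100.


Complement of single-cell recovery:
1 - r = 1 - 0.49 = 0.51
Raise to power n:
(1 - r)^7 = 0.51^7 = 0.008974106779
Overall recovery:
R = (1 - 0.008974106779) * 100
= 99.1026%

99.1026%


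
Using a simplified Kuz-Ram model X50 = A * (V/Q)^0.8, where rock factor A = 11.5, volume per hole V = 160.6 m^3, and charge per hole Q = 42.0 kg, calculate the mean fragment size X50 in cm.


Compute V/Q:
V/Q = 160.6 / 42.0 = 3.823809524
Raise to the power 0.8:
(V/Q)^0.8 = 3.823809524^0.8 = 2.924132182
Multiply by A:
X50 = 11.5 * 2.924132182
= 33.6275 cm

33.6275 cm


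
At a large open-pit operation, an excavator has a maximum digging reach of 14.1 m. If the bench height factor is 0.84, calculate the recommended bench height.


Bench height = reach * factor
= 14.1 * 0.84
= 11.844 m

11.844 m


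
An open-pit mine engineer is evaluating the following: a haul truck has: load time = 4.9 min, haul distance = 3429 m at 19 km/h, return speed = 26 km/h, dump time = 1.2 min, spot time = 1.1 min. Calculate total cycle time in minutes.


25.9415 min

Convert haul speed to m/min: 19 * 1000/60 = 316.6666667 m/min
Haul time = 3429 / 316.6666667 = 10.82842105 min
Convert return speed to m/min: 26 * 1000/60 = 433.3333333 m/min
Return time = 3429 / 433.3333333 = 7.913076923 min
Total cycle time:
= 4.9 + 10.82842105 + 1.2 + 7.913076923 + 1.1
= 25.9415 min


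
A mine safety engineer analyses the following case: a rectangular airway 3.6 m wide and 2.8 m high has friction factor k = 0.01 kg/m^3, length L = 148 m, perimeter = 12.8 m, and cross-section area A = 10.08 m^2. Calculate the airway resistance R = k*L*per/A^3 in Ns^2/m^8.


0.0185 Ns^2/m^8

Compute the numerator:
k * L * per = 0.01 * 148 * 12.8
= 18.944
Compute the denominator:
A^3 = 10.08^3 = 1024.192512
Resistance:
R = 18.944 / 1024.192512
= 0.0185 Ns^2/m^8


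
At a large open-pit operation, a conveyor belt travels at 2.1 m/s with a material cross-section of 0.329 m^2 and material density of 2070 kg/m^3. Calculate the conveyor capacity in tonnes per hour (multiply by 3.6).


5148.5868 t/h

Volumetric flow = speed * area
= 2.1 * 0.329 = 0.6909 m^3/s
Mass flow = volumetric * density
= 0.6909 * 2070 = 1430.163 kg/s
Convert to t/h: multiply by 3.6
Capacity = 1430.163 * 3.6
= 5148.5868 t/h


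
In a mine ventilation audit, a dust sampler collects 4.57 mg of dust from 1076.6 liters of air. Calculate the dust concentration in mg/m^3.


Convert liters to m^3: 1 m^3 = 1000 L
Concentration = mass / volume * 1000
= 4.57 / 1076.6 * 1000
= 0.004244844882 * 1000
= 4.2448 mg/m^3

4.2448 mg/m^3


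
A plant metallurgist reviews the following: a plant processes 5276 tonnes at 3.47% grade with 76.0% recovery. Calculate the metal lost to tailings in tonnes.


43.9385 tonnes

Total metal in feed:
= 5276 * 3.47 / 100 = 183.0772 tonnes
Metal recovered:
= 183.0772 * 76.0 / 100 = 139.138672 tonnes
Metal lost to tailings:
= 183.0772 - 139.138672
= 43.9385 tonnes


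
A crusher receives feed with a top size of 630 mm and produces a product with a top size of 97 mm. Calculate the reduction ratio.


6.4948

Reduction ratio = feed size / product size
= 630 / 97
= 6.4948


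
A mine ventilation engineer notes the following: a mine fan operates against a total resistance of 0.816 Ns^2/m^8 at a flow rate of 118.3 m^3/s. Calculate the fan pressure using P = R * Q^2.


Compute Q^2:
Q^2 = 118.3^2 = 13994.89
Compute pressure:
P = R * Q^2 = 0.816 * 13994.89
= 11419.8302 Pa

11419.8302 Pa


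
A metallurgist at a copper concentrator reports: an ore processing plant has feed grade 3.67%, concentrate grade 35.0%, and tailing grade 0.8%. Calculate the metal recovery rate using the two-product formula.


80.0309%

Using the two-product formula:
R = 100 * c * (f - t) / (f * (c - t))
Numerator = 100 * 35.0 * (3.67 - 0.8)
= 100 * 35.0 * 2.87
= 10045.0
Denominator = 3.67 * (35.0 - 0.8)
= 3.67 * 34.2
= 125.514
R = 10045.0 / 125.514
= 80.0309%


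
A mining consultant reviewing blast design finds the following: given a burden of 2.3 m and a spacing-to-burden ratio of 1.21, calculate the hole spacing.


2.783 m

Spacing = burden * ratio
= 2.3 * 1.21
= 2.783 m


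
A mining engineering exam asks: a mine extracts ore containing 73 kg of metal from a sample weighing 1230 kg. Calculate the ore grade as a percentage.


5.935%

Ore grade = (metal mass / ore mass) * 100
= (73 / 1230) * 100
= 0.0593495935 * 100
= 5.935%


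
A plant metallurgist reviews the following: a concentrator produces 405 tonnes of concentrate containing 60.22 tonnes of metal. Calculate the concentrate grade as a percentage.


14.8691%

Grade = (metal in concentrate / concentrate mass) * 100
= (60.22 / 405) * 100
= 0.148691358 * 100
= 14.8691%


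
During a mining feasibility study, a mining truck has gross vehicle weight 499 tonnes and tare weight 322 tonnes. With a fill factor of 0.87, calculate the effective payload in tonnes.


Maximum payload = gross - tare
= 499 - 322 = 177 tonnes
Effective payload = max payload * fill factor
= 177 * 0.87
= 153.99 tonnes

153.99 tonnes


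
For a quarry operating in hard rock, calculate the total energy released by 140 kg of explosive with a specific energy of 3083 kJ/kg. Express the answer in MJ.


Energy = mass * specific_energy / 1000
= 140 * 3083 / 1000
= 431620 / 1000
= 431.62 MJ

431.62 MJ


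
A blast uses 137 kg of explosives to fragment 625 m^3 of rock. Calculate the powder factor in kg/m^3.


0.2192 kg/m^3

Powder factor = explosive mass / rock volume
= 137 / 625
= 0.2192 kg/m^3


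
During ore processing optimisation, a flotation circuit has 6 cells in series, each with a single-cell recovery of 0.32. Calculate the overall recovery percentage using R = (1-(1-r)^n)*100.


90.1133%

Complement of single-cell recovery:
1 - r = 1 - 0.32 = 0.68
Raise to power n:
(1 - r)^6 = 0.68^6 = 0.09886748262
Overall recovery:
R = (1 - 0.09886748262) * 100
= 90.1133%


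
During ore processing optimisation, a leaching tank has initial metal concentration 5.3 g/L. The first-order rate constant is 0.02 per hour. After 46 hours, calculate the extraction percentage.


Compute the exponent:
-k * t = -0.02 * 46 = -0.92
Remaining concentration:
C = 5.3 * exp(-0.92)
= 5.3 * 0.3985190411
= 2.112150918 g/L
Extracted = 5.3 - 2.112150918 = 3.187849082 g/L
Extraction % = 3.187849082 / 5.3 * 100
= 60.1481%

60.1481%


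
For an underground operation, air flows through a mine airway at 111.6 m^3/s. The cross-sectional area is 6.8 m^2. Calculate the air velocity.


16.4118 m/s

Velocity = flow rate / cross-sectional area
= 111.6 / 6.8
= 16.4118 m/s


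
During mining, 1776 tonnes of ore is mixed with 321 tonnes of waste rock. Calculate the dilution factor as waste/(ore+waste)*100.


15.3076%

Total material = ore + waste
= 1776 + 321 = 2097 tonnes
Dilution = waste / total * 100
= 321 / 2097 * 100
= 0.1530758226 * 100
= 15.3076%


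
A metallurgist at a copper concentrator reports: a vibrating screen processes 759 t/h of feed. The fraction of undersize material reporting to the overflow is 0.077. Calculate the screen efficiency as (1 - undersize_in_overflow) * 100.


92.3%

Screen efficiency = (1 - fraction of undersize in overflow) * 100
= (1 - 0.077) * 100
= 0.923 * 100
= 92.3%


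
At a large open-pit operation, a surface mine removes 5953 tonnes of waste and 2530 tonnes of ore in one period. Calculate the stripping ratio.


2.353

Stripping ratio = waste tonnage / ore tonnage
= 5953 / 2530
= 2.353


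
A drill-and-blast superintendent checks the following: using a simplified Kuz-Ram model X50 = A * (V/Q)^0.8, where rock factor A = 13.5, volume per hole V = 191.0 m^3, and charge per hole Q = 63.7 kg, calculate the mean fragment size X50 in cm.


32.4974 cm

Compute V/Q:
V/Q = 191.0 / 63.7 = 2.998430141
Raise to the power 0.8:
(V/Q)^0.8 = 2.998430141^0.8 = 2.40721648
Multiply by A:
X50 = 13.5 * 2.40721648
= 32.4974 cm


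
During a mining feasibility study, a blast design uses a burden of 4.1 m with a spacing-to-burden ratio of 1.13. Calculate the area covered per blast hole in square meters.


18.9953 m^2

First, find the spacing:
Spacing = burden * ratio = 4.1 * 1.13
= 4.633 m
Then, calculate the area:
Area = burden * spacing = 4.1 * 4.633
= 18.9953 m^2


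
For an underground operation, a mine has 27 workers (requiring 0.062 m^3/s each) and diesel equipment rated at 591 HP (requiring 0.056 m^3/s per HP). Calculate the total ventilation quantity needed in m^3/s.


Airflow for workers:
Q_people = 27 * 0.062 = 1.674 m^3/s
Airflow for diesel equipment:
Q_diesel = 591 * 0.056 = 33.096 m^3/s
Total ventilation:
Q_total = 1.674 + 33.096
= 34.77 m^3/s

34.77 m^3/s


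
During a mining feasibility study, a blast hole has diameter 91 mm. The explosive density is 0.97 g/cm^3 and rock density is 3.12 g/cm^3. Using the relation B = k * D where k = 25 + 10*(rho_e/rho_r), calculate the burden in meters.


First, compute k:
rho_e / rho_r = 0.97 / 3.12 = 0.3108974359
k = 25 + 10 * 0.3108974359 = 28.10897436
Then, compute burden:
B = k * D / 1000 = 28.10897436 * 91 / 1000
= 2557.916667 / 1000
= 2.5579 m

2.5579 m


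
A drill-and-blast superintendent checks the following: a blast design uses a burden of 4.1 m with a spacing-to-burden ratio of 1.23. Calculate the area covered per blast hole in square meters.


20.6763 m^2

First, find the spacing:
Spacing = burden * ratio = 4.1 * 1.23
= 5.043 m
Then, calculate the area:
Area = burden * spacing = 4.1 * 5.043
= 20.6763 m^2


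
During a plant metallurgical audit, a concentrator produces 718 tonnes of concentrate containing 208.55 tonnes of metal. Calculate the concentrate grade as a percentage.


Grade = (metal in concentrate / concentrate mass) * 100
= (208.55 / 718) * 100
= 0.29045961 * 100
= 29.046%

29.046%


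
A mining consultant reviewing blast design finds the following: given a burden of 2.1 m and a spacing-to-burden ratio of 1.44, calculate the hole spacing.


Spacing = burden * ratio
= 2.1 * 1.44
= 3.024 m

3.024 m


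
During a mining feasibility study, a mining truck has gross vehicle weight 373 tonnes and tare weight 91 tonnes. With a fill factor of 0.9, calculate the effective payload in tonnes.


253.8 tonnes

Maximum payload = gross - tare
= 373 - 91 = 282 tonnes
Effective payload = max payload * fill factor
= 282 * 0.9
= 253.8 tonnes


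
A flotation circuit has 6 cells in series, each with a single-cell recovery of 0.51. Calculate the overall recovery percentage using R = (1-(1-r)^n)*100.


98.6159%

Complement of single-cell recovery:
1 - r = 1 - 0.51 = 0.49
Raise to power n:
(1 - r)^6 = 0.49^6 = 0.0138412872
Overall recovery:
R = (1 - 0.0138412872) * 100
= 98.6159%


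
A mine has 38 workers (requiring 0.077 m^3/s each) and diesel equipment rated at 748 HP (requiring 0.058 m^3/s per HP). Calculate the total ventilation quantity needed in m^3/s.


Airflow for workers:
Q_people = 38 * 0.077 = 2.926 m^3/s
Airflow for diesel equipment:
Q_diesel = 748 * 0.058 = 43.384 m^3/s
Total ventilation:
Q_total = 2.926 + 43.384
= 46.31 m^3/s

46.31 m^3/s


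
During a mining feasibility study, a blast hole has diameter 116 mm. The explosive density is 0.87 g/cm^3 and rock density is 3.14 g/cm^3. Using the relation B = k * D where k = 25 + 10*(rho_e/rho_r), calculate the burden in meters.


First, compute k:
rho_e / rho_r = 0.87 / 3.14 = 0.2770700637
k = 25 + 10 * 0.2770700637 = 27.77070064
Then, compute burden:
B = k * D / 1000 = 27.77070064 * 116 / 1000
= 3221.401274 / 1000
= 3.2214 m

3.2214 m


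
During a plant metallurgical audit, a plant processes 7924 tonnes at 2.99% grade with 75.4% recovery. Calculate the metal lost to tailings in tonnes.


Total metal in feed:
= 7924 * 2.99 / 100 = 236.9276 tonnes
Metal recovered:
= 236.9276 * 75.4 / 100 = 178.6434104 tonnes
Metal lost to tailings:
= 236.9276 - 178.6434104
= 58.2842 tonnes

58.2842 tonnes


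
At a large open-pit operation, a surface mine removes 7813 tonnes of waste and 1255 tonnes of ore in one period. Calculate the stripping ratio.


Stripping ratio = waste tonnage / ore tonnage
= 7813 / 1255
= 6.2255

6.2255


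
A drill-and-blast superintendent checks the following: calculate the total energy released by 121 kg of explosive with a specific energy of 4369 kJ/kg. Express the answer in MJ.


528.649 MJ

Energy = mass * specific_energy / 1000
= 121 * 4369 / 1000
= 528649 / 1000
= 528.649 MJ


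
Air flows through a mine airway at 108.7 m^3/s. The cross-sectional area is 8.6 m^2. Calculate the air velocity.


Velocity = flow rate / cross-sectional area
= 108.7 / 8.6
= 12.6395 m/s

12.6395 m/s


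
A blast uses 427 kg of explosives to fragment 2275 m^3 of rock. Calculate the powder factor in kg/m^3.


0.1877 kg/m^3

Powder factor = explosive mass / rock volume
= 427 / 2275
= 0.1877 kg/m^3


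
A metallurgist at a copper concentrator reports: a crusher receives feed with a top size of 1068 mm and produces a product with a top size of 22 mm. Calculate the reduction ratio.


48.5455

Reduction ratio = feed size / product size
= 1068 / 22
= 48.5455


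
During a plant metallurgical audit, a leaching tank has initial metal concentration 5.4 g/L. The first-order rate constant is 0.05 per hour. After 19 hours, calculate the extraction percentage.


61.3259%

Compute the exponent:
-k * t = -0.05 * 19 = -0.95
Remaining concentration:
C = 5.4 * exp(-0.95)
= 5.4 * 0.3867410235
= 2.088401527 g/L
Extracted = 5.4 - 2.088401527 = 3.311598473 g/L
Extraction % = 3.311598473 / 5.4 * 100
= 61.3259%


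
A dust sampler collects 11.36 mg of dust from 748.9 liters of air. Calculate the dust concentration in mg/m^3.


15.1689 mg/m^3

Convert liters to m^3: 1 m^3 = 1000 L
Concentration = mass / volume * 1000
= 11.36 / 748.9 * 1000
= 0.01516891441 * 1000
= 15.1689 mg/m^3


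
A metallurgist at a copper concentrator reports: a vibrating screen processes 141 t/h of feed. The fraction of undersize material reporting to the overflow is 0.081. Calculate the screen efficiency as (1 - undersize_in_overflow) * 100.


91.9%

Screen efficiency = (1 - fraction of undersize in overflow) * 100
= (1 - 0.081) * 100
= 0.919 * 100
= 91.9%


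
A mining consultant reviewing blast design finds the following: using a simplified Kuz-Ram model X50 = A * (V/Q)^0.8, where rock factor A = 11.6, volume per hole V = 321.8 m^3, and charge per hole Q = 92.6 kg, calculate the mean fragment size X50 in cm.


31.4223 cm

Compute V/Q:
V/Q = 321.8 / 92.6 = 3.475161987
Raise to the power 0.8:
(V/Q)^0.8 = 3.475161987^0.8 = 2.708819346
Multiply by A:
X50 = 11.6 * 2.708819346
= 31.4223 cm


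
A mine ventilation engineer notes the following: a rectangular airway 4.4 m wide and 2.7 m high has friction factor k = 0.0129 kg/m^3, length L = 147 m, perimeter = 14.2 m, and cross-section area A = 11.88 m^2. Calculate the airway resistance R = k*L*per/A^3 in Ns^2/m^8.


Compute the numerator:
k * L * per = 0.0129 * 147 * 14.2
= 26.92746
Compute the denominator:
A^3 = 11.88^3 = 1676.676672
Resistance:
R = 26.92746 / 1676.676672
= 0.0161 Ns^2/m^8

0.0161 Ns^2/m^8


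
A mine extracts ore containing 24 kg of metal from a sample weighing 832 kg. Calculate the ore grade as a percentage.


Ore grade = (metal mass / ore mass) * 100
= (24 / 832) * 100
= 0.02884615385 * 100
= 2.8846%

2.8846%


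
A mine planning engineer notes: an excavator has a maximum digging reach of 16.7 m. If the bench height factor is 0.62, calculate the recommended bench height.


10.354 m

Bench height = reach * factor
= 16.7 * 0.62
= 10.354 m


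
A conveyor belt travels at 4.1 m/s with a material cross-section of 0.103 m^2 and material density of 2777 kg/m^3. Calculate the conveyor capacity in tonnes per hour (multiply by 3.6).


Volumetric flow = speed * area
= 4.1 * 0.103 = 0.4223 m^3/s
Mass flow = volumetric * density
= 0.4223 * 2777 = 1172.7271 kg/s
Convert to t/h: multiply by 3.6
Capacity = 1172.7271 * 3.6
= 4221.8176 t/h

4221.8176 t/h


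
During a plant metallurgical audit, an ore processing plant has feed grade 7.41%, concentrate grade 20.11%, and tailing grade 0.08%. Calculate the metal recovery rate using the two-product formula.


Using the two-product formula:
R = 100 * c * (f - t) / (f * (c - t))
Numerator = 100 * 20.11 * (7.41 - 0.08)
= 100 * 20.11 * 7.33
= 14740.63
Denominator = 7.41 * (20.11 - 0.08)
= 7.41 * 20.03
= 148.4223
R = 14740.63 / 148.4223
= 99.3155%

99.3155%


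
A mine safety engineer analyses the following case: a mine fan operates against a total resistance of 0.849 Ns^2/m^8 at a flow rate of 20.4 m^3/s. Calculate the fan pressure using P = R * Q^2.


Compute Q^2:
Q^2 = 20.4^2 = 416.16
Compute pressure:
P = R * Q^2 = 0.849 * 416.16
= 353.3198 Pa

353.3198 Pa


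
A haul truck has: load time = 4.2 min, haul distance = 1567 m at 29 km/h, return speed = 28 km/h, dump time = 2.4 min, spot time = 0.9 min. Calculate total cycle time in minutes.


Convert haul speed to m/min: 29 * 1000/60 = 483.3333333 m/min
Haul time = 1567 / 483.3333333 = 3.242068966 min
Convert return speed to m/min: 28 * 1000/60 = 466.6666667 m/min
Return time = 1567 / 466.6666667 = 3.357857143 min
Total cycle time:
= 4.2 + 3.242068966 + 2.4 + 3.357857143 + 0.9
= 14.0999 min

14.0999 min


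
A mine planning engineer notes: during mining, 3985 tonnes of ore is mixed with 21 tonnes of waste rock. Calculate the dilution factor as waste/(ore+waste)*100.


Total material = ore + waste
= 3985 + 21 = 4006 tonnes
Dilution = waste / total * 100
= 21 / 4006 * 100
= 0.005242136795 * 100
= 0.5242%

0.5242%


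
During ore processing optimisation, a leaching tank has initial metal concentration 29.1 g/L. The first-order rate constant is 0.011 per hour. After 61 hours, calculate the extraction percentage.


48.8803%

Compute the exponent:
-k * t = -0.011 * 61 = -0.671
Remaining concentration:
C = 29.1 * exp(-0.671)
= 29.1 * 0.511197125
= 14.87583634 g/L
Extracted = 29.1 - 14.87583634 = 14.22416366 g/L
Extraction % = 14.22416366 / 29.1 * 100
= 48.8803%


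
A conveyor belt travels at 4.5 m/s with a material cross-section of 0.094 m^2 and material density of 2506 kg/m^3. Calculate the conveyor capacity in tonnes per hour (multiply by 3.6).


3816.1368 t/h

Volumetric flow = speed * area
= 4.5 * 0.094 = 0.423 m^3/s
Mass flow = volumetric * density
= 0.423 * 2506 = 1060.038 kg/s
Convert to t/h: multiply by 3.6
Capacity = 1060.038 * 3.6
= 3816.1368 t/h


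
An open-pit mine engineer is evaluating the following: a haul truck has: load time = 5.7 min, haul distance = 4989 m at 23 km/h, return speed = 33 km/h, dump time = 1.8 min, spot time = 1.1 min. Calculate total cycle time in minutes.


30.6857 min

Convert haul speed to m/min: 23 * 1000/60 = 383.3333333 m/min
Haul time = 4989 / 383.3333333 = 13.01478261 min
Convert return speed to m/min: 33 * 1000/60 = 550 m/min
Return time = 4989 / 550 = 9.070909091 min
Total cycle time:
= 5.7 + 13.01478261 + 1.8 + 9.070909091 + 1.1
= 30.6857 min


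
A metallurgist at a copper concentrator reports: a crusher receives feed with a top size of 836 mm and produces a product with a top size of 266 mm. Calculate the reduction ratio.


3.1429

Reduction ratio = feed size / product size
= 836 / 266
= 3.1429


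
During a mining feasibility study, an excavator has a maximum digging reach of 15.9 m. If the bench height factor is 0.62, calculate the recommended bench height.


9.858 m

Bench height = reach * factor
= 15.9 * 0.62
= 9.858 m


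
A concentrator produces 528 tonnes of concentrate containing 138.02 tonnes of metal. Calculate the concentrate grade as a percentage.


26.1402%

Grade = (metal in concentrate / concentrate mass) * 100
= (138.02 / 528) * 100
= 0.2614015152 * 100
= 26.1402%


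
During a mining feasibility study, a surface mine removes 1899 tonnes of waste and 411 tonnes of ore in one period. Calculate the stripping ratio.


4.6204

Stripping ratio = waste tonnage / ore tonnage
= 1899 / 411
= 4.6204


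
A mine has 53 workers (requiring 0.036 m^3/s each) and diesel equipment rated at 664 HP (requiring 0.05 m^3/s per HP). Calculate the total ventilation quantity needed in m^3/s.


35.108 m^3/s

Airflow for workers:
Q_people = 53 * 0.036 = 1.908 m^3/s
Airflow for diesel equipment:
Q_diesel = 664 * 0.05 = 33.2 m^3/s
Total ventilation:
Q_total = 1.908 + 33.2
= 35.108 m^3/s


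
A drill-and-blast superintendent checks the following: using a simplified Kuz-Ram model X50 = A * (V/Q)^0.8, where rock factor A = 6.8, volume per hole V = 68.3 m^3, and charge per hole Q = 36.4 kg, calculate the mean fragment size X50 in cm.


11.2503 cm

Compute V/Q:
V/Q = 68.3 / 36.4 = 1.876373626
Raise to the power 0.8:
(V/Q)^0.8 = 1.876373626^0.8 = 1.654456893
Multiply by A:
X50 = 6.8 * 1.654456893
= 11.2503 cm


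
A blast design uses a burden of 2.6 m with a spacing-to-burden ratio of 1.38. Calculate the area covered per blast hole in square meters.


9.3288 m^2

First, find the spacing:
Spacing = burden * ratio = 2.6 * 1.38
= 3.588 m
Then, calculate the area:
Area = burden * spacing = 2.6 * 3.588
= 9.3288 m^2


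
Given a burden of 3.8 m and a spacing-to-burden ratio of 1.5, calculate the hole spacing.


Spacing = burden * ratio
= 3.8 * 1.5
= 5.7 m

5.7 m


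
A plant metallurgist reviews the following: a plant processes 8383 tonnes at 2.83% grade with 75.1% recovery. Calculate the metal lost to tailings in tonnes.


59.0725 tonnes

Total metal in feed:
= 8383 * 2.83 / 100 = 237.2389 tonnes
Metal recovered:
= 237.2389 * 75.1 / 100 = 178.1664139 tonnes
Metal lost to tailings:
= 237.2389 - 178.1664139
= 59.0725 tonnes


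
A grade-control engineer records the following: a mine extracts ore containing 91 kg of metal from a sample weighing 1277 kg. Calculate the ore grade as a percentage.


Ore grade = (metal mass / ore mass) * 100
= (91 / 1277) * 100
= 0.07126076742 * 100
= 7.1261%

7.1261%


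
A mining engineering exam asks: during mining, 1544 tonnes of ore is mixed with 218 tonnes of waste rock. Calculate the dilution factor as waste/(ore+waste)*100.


12.3723%

Total material = ore + waste
= 1544 + 218 = 1762 tonnes
Dilution = waste / total * 100
= 218 / 1762 * 100
= 0.123723042 * 100
= 12.3723%


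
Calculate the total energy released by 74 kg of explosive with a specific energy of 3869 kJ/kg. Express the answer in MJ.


286.306 MJ

Energy = mass * specific_energy / 1000
= 74 * 3869 / 1000
= 286306 / 1000
= 286.306 MJ


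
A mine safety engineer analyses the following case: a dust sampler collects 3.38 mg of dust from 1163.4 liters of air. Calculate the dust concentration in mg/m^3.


Convert liters to m^3: 1 m^3 = 1000 L
Concentration = mass / volume * 1000
= 3.38 / 1163.4 * 1000
= 0.002905277635 * 1000
= 2.9053 mg/m^3

2.9053 mg/m^3


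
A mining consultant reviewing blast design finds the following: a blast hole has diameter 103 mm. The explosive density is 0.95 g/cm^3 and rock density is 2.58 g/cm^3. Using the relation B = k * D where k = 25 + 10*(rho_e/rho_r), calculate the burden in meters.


2.9543 m

First, compute k:
rho_e / rho_r = 0.95 / 2.58 = 0.3682170543
k = 25 + 10 * 0.3682170543 = 28.68217054
Then, compute burden:
B = k * D / 1000 = 28.68217054 * 103 / 1000
= 2954.263566 / 1000
= 2.9543 m


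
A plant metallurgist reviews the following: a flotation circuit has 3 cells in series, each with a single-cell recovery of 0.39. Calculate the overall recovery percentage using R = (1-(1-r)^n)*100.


77.3019%

Complement of single-cell recovery:
1 - r = 1 - 0.39 = 0.61
Raise to power n:
(1 - r)^3 = 0.61^3 = 0.226981
Overall recovery:
R = (1 - 0.226981) * 100
= 77.3019%


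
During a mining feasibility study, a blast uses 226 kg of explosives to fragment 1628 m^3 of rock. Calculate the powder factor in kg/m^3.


Powder factor = explosive mass / rock volume
= 226 / 1628
= 0.1388 kg/m^3

0.1388 kg/m^3


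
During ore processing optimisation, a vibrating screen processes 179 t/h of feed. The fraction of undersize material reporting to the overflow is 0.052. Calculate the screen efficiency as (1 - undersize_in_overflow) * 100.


Screen efficiency = (1 - fraction of undersize in overflow) * 100
= (1 - 0.052) * 100
= 0.948 * 100
= 94.8%

94.8%


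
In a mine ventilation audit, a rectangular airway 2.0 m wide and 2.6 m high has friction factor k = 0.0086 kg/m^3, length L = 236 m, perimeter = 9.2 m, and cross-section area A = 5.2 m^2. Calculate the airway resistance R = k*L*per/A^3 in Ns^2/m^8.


0.1328 Ns^2/m^8

Compute the numerator:
k * L * per = 0.0086 * 236 * 9.2
= 18.67232
Compute the denominator:
A^3 = 5.2^3 = 140.608
Resistance:
R = 18.67232 / 140.608
= 0.1328 Ns^2/m^8


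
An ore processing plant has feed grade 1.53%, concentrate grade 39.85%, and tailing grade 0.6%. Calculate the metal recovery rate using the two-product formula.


61.7135%

Using the two-product formula:
R = 100 * c * (f - t) / (f * (c - t))
Numerator = 100 * 39.85 * (1.53 - 0.6)
= 100 * 39.85 * 0.93
= 3706.05
Denominator = 1.53 * (39.85 - 0.6)
= 1.53 * 39.25
= 60.0525
R = 3706.05 / 60.0525
= 61.7135%


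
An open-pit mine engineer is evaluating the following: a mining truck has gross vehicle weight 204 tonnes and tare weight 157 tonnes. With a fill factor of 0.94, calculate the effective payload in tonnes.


44.18 tonnes

Maximum payload = gross - tare
= 204 - 157 = 47 tonnes
Effective payload = max payload * fill factor
= 47 * 0.94
= 44.18 tonnes


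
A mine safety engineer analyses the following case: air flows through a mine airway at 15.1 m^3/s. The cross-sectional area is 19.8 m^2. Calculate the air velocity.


Velocity = flow rate / cross-sectional area
= 15.1 / 19.8
= 0.7626 m/s

0.7626 m/s


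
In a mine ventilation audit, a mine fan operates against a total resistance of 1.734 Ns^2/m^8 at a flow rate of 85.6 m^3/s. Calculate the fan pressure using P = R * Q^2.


Compute Q^2:
Q^2 = 85.6^2 = 7327.36
Compute pressure:
P = R * Q^2 = 1.734 * 7327.36
= 12705.6422 Pa

12705.6422 Pa


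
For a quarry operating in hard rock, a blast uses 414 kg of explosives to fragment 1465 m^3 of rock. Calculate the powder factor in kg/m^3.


0.2826 kg/m^3

Powder factor = explosive mass / rock volume
= 414 / 1465
= 0.2826 kg/m^3


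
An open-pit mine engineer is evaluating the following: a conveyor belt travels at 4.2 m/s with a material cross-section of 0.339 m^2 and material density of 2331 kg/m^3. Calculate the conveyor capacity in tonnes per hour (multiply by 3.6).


11947.9601 t/h

Volumetric flow = speed * area
= 4.2 * 0.339 = 1.4238 m^3/s
Mass flow = volumetric * density
= 1.4238 * 2331 = 3318.8778 kg/s
Convert to t/h: multiply by 3.6
Capacity = 3318.8778 * 3.6
= 11947.9601 t/h


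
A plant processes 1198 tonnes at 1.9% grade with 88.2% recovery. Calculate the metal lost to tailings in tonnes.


Total metal in feed:
= 1198 * 1.9 / 100 = 22.762 tonnes
Metal recovered:
= 22.762 * 88.2 / 100 = 20.076084 tonnes
Metal lost to tailings:
= 22.762 - 20.076084
= 2.6859 tonnes

2.6859 tonnes


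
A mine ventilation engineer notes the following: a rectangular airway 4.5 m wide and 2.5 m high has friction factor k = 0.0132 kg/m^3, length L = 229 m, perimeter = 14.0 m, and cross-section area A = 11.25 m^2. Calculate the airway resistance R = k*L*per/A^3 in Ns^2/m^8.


Compute the numerator:
k * L * per = 0.0132 * 229 * 14.0
= 42.3192
Compute the denominator:
A^3 = 11.25^3 = 1423.828125
Resistance:
R = 42.3192 / 1423.828125
= 0.0297 Ns^2/m^8

0.0297 Ns^2/m^8


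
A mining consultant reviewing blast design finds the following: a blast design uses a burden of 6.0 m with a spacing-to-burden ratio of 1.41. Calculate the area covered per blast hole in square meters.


50.76 m^2

First, find the spacing:
Spacing = burden * ratio = 6.0 * 1.41
= 8.46 m
Then, calculate the area:
Area = burden * spacing = 6.0 * 8.46
= 50.76 m^2


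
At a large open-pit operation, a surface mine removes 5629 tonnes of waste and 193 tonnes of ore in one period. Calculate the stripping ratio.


Stripping ratio = waste tonnage / ore tonnage
= 5629 / 193
= 29.1658

29.1658


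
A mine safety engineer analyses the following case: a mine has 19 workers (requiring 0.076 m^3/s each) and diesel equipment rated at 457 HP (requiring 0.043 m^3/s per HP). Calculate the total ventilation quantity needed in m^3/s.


21.095 m^3/s

Airflow for workers:
Q_people = 19 * 0.076 = 1.444 m^3/s
Airflow for diesel equipment:
Q_diesel = 457 * 0.043 = 19.651 m^3/s
Total ventilation:
Q_total = 1.444 + 19.651
= 21.095 m^3/s


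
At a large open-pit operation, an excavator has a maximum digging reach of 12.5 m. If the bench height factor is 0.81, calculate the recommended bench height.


10.125 m

Bench height = reach * factor
= 12.5 * 0.81
= 10.125 m


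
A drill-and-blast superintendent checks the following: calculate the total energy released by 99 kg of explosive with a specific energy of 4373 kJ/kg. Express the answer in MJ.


Energy = mass * specific_energy / 1000
= 99 * 4373 / 1000
= 432927 / 1000
= 432.927 MJ

432.927 MJ


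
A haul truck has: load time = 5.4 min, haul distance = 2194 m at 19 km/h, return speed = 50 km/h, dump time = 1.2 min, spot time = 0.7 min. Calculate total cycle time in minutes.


Convert haul speed to m/min: 19 * 1000/60 = 316.6666667 m/min
Haul time = 2194 / 316.6666667 = 6.928421053 min
Convert return speed to m/min: 50 * 1000/60 = 833.3333333 m/min
Return time = 2194 / 833.3333333 = 2.6328 min
Total cycle time:
= 5.4 + 6.928421053 + 1.2 + 2.6328 + 0.7
= 16.8612 min

16.8612 min


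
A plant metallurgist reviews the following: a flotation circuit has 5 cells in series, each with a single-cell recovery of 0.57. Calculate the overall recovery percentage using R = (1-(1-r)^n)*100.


98.5299%

Complement of single-cell recovery:
1 - r = 1 - 0.57 = 0.43
Raise to power n:
(1 - r)^5 = 0.43^5 = 0.0147008443
Overall recovery:
R = (1 - 0.0147008443) * 100
= 98.5299%


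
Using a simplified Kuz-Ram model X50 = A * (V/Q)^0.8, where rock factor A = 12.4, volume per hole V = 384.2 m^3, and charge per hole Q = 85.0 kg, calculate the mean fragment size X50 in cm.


Compute V/Q:
V/Q = 384.2 / 85.0 = 4.52
Raise to the power 0.8:
(V/Q)^0.8 = 4.52^0.8 = 3.342802727
Multiply by A:
X50 = 12.4 * 3.342802727
= 41.4508 cm

41.4508 cm


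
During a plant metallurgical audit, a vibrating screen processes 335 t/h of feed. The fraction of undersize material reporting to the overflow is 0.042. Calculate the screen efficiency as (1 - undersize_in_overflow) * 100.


Screen efficiency = (1 - fraction of undersize in overflow) * 100
= (1 - 0.042) * 100
= 0.958 * 100
= 95.8%

95.8%


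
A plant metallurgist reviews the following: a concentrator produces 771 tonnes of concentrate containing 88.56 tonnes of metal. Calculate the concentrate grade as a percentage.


11.4864%

Grade = (metal in concentrate / concentrate mass) * 100
= (88.56 / 771) * 100
= 0.1148638132 * 100
= 11.4864%


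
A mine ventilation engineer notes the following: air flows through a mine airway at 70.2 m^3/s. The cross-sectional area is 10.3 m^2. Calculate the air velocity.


Velocity = flow rate / cross-sectional area
= 70.2 / 10.3
= 6.8155 m/s

6.8155 m/s


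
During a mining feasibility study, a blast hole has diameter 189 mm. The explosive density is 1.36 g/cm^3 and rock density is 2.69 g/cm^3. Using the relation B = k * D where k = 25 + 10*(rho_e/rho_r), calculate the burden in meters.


First, compute k:
rho_e / rho_r = 1.36 / 2.69 = 0.5055762082
k = 25 + 10 * 0.5055762082 = 30.05576208
Then, compute burden:
B = k * D / 1000 = 30.05576208 * 189 / 1000
= 5680.539033 / 1000
= 5.6805 m

5.6805 m


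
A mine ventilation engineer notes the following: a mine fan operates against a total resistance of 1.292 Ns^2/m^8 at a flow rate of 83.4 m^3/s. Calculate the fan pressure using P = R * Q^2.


Compute Q^2:
Q^2 = 83.4^2 = 6955.56
Compute pressure:
P = R * Q^2 = 1.292 * 6955.56
= 8986.5835 Pa

8986.5835 Pa


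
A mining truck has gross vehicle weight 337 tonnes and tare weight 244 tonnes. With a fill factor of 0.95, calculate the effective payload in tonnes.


Maximum payload = gross - tare
= 337 - 244 = 93 tonnes
Effective payload = max payload * fill factor
= 93 * 0.95
= 88.35 tonnes

88.35 tonnes


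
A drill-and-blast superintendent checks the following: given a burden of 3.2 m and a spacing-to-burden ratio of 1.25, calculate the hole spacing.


4.0 m

Spacing = burden * ratio
= 3.2 * 1.25
= 4.0 m


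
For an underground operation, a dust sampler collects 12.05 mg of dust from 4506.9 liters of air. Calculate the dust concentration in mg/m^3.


2.6737 mg/m^3

Convert liters to m^3: 1 m^3 = 1000 L
Concentration = mass / volume * 1000
= 12.05 / 4506.9 * 1000
= 0.002673678138 * 1000
= 2.6737 mg/m^3
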